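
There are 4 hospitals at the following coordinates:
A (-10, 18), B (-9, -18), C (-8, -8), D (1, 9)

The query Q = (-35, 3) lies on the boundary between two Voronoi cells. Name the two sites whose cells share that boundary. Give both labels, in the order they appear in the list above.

Squared distances from Q to each site:
|QA|² = (-35−(-10))² + (3−18)² = 625 + 225 = 850
|QB|² = (-35−(-9))² + (3−(-18))² = 676 + 441 = 1117
|QC|² = (-35−(-8))² + (3−(-8))² = 729 + 121 = 850
|QD|² = (-35−1)² + (3−9)² = 1296 + 36 = 1332
Q is equidistant from A and C (both at squared distance 850), and every other site is strictly farther — so Q lies on the A–C Voronoi edge.

A and C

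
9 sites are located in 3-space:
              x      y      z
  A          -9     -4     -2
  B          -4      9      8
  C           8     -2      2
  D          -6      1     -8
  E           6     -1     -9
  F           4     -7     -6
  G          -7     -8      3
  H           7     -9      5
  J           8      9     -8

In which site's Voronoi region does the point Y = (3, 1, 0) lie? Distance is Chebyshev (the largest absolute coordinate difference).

C

d(Y,A) = max(12, 5, 2) = 12
d(Y,B) = max(7, 8, 8) = 8
d(Y,C) = max(5, 3, 2) = 5
d(Y,D) = max(9, 0, 8) = 9
d(Y,E) = max(3, 2, 9) = 9
d(Y,F) = max(1, 8, 6) = 8
d(Y,G) = max(10, 9, 3) = 10
d(Y,H) = max(4, 10, 5) = 10
d(Y,J) = max(5, 8, 8) = 8
C is nearest.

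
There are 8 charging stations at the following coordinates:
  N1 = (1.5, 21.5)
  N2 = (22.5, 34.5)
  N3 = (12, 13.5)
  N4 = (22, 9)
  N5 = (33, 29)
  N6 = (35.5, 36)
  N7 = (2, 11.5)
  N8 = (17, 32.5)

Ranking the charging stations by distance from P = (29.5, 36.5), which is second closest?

Compare squared distances (the ordering matches that of the actual distances):
|PN1|² = 784 + 225 = 1009
|PN2|² = 49 + 4 = 53
|PN3|² = 306.25 + 529 = 835.25
|PN4|² = 56.25 + 756.25 = 812.5
|PN5|² = 12.25 + 56.25 = 68.5
|PN6|² = 36 + 0.25 = 36.25
|PN7|² = 756.25 + 625 = 1381.25
|PN8|² = 156.25 + 16 = 172.25
Sorted ascending: N6, N2, N5, … — the second-nearest is N2.

N2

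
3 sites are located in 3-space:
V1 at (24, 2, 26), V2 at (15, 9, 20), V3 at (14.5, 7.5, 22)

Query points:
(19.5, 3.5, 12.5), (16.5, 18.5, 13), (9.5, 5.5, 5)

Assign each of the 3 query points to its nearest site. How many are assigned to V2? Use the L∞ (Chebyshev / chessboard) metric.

3

(19.5, 3.5, 12.5) — d to each: V1:13.5, V2:7.5, V3:9.5 → nearest is V2
(16.5, 18.5, 13) — d to each: V1:16.5, V2:9.5, V3:11 → nearest is V2
(9.5, 5.5, 5) — d to each: V1:21, V2:15, V3:17 → nearest is V2
3 of the 3 points have V2 as nearest.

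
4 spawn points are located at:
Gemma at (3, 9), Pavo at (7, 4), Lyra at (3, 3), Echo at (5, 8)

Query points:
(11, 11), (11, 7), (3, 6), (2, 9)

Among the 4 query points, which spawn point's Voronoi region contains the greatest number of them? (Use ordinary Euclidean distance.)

Echo

(11, 11) — d² to each: Gemma:68, Pavo:65, Lyra:128, Echo:45 → nearest is Echo
(11, 7) — d² to each: Gemma:68, Pavo:25, Lyra:80, Echo:37 → nearest is Pavo
(3, 6) — d² to each: Gemma:9, Pavo:20, Lyra:9, Echo:8 → nearest is Echo
(2, 9) — d² to each: Gemma:1, Pavo:50, Lyra:37, Echo:10 → nearest is Gemma
Tally — Gemma:1, Pavo:1, Echo:2. Echo captures the most (2).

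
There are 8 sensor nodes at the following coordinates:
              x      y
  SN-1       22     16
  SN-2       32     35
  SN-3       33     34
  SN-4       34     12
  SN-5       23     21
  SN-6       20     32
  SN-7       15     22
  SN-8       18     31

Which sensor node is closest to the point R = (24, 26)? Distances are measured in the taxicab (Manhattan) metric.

d(R, SN-1) = |24−22| + |26−16| = 2 + 10 = 12
d(R, SN-2) = |24−32| + |26−35| = 8 + 9 = 17
d(R, SN-3) = |24−33| + |26−34| = 9 + 8 = 17
d(R, SN-4) = |24−34| + |26−12| = 10 + 14 = 24
d(R, SN-5) = |24−23| + |26−21| = 1 + 5 = 6
d(R, SN-6) = |24−20| + |26−32| = 4 + 6 = 10
d(R, SN-7) = |24−15| + |26−22| = 9 + 4 = 13
d(R, SN-8) = |24−18| + |26−31| = 6 + 5 = 11
Minimum is at SN-5.

SN-5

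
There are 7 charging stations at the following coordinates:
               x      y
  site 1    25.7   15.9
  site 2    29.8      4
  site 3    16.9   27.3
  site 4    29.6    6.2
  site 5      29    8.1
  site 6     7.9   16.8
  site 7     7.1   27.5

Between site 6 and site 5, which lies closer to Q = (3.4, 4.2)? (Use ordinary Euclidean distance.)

Compare squared distances:
d²(Q, site 6) = (3.4−7.9)² + (4.2−16.8)² = 20.25 + 158.76 = 179.01
d²(Q, site 5) = (3.4−29)² + (4.2−8.1)² = 655.36 + 15.21 = 670.57
179.01 < 670.57, so site 6 is closer.

site 6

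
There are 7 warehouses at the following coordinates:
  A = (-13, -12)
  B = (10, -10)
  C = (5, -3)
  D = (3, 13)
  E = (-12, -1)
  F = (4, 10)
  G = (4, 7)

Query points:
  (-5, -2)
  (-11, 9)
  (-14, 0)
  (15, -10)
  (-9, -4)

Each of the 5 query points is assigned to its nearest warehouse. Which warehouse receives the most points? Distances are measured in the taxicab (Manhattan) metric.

E

(-5, -2) — d to each: A:18, B:23, C:11, D:23, E:8, F:21, G:18 → nearest is E
(-11, 9) — d to each: A:23, B:40, C:28, D:18, E:11, F:16, G:17 → nearest is E
(-14, 0) — d to each: A:13, B:34, C:22, D:30, E:3, F:28, G:25 → nearest is E
(15, -10) — d to each: A:30, B:5, C:17, D:35, E:36, F:31, G:28 → nearest is B
(-9, -4) — d to each: A:12, B:25, C:15, D:29, E:6, F:27, G:24 → nearest is E
Tally — B:1, E:4. E captures the most (4).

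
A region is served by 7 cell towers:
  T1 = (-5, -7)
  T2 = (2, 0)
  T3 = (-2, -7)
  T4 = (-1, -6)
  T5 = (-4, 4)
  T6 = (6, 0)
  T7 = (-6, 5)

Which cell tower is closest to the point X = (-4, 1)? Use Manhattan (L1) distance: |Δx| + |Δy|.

d(X,T1) = |-4−(-5)| + |1−(-7)| = 1 + 8 = 9
d(X,T2) = |-4−2| + |1−0| = 6 + 1 = 7
d(X,T3) = |-4−(-2)| + |1−(-7)| = 2 + 8 = 10
d(X,T4) = |-4−(-1)| + |1−(-6)| = 3 + 7 = 10
d(X,T5) = |-4−(-4)| + |1−4| = 0 + 3 = 3
d(X,T6) = |-4−6| + |1−0| = 10 + 1 = 11
d(X,T7) = |-4−(-6)| + |1−5| = 2 + 4 = 6
The smallest is to T5, so X lies in the Voronoi region of T5.

T5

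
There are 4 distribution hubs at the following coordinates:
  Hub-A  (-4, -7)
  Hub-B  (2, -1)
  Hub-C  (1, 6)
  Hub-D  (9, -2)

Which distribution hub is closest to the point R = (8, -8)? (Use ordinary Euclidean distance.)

Squared Euclidean distances:
d²(R, Hub-A) = 144 + 1 = 145
d²(R, Hub-B) = 36 + 49 = 85
d²(R, Hub-C) = 49 + 196 = 245
d²(R, Hub-D) = 1 + 36 = 37
The smallest is to Hub-D, so R lies in the Voronoi region of Hub-D.

Hub-D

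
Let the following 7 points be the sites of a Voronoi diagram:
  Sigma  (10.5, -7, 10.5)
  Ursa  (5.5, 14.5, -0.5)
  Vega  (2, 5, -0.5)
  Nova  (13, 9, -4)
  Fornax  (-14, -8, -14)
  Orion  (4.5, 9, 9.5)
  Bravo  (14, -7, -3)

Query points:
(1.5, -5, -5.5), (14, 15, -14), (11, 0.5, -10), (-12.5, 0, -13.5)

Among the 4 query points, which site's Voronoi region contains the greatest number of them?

(1.5, -5, -5.5) — d² to each: Sigma:341, Ursa:421.25, Vega:125.25, Nova:330.5, Fornax:321.5, Orion:430, Bravo:166.5 → nearest is Vega
(14, 15, -14) — d² to each: Sigma:1096.5, Ursa:254.75, Vega:426.25, Nova:137, Fornax:1313, Orion:678.5, Bravo:605 → nearest is Nova
(11, 0.5, -10) — d² to each: Sigma:476.75, Ursa:316.5, Vega:191.5, Nova:112.25, Fornax:713.25, Orion:494.75, Bravo:114.25 → nearest is Nova
(-12.5, 0, -13.5) — d² to each: Sigma:1154, Ursa:703.25, Vega:404.25, Nova:821.5, Fornax:66.5, Orion:899, Bravo:861.5 → nearest is Fornax
Tally — Vega:1, Nova:2, Fornax:1. Nova captures the most (2).

Nova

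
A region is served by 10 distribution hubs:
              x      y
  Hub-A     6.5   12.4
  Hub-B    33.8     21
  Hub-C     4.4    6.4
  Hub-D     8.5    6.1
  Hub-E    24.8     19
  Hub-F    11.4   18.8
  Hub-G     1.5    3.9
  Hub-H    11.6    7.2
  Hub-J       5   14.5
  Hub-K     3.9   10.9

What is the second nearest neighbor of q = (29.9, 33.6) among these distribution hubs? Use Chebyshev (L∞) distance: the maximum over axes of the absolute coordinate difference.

d(q, Hub-A) = max(23.4, 21.2) = 23.4
d(q, Hub-B) = max(3.9, 12.6) = 12.6
d(q, Hub-C) = max(25.5, 27.2) = 27.2
d(q, Hub-D) = max(21.4, 27.5) = 27.5
d(q, Hub-E) = max(5.1, 14.6) = 14.6
d(q, Hub-F) = max(18.5, 14.8) = 18.5
d(q, Hub-G) = max(28.4, 29.7) = 29.7
d(q, Hub-H) = max(18.3, 26.4) = 26.4
d(q, Hub-J) = max(24.9, 19.1) = 24.9
d(q, Hub-K) = max(26, 22.7) = 26
Sorted ascending: Hub-B, Hub-E, Hub-F, … — the second-nearest is Hub-E.

Hub-E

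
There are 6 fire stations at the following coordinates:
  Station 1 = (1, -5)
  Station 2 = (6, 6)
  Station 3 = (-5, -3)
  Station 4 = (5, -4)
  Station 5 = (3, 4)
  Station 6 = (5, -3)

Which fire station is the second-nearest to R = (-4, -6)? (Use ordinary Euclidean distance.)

Station 1

Compare squared distances (the ordering matches that of the actual distances):
d²(R, Station 1) = 25 + 1 = 26
d²(R, Station 2) = 100 + 144 = 244
d²(R, Station 3) = 1 + 9 = 10
d²(R, Station 4) = 81 + 4 = 85
d²(R, Station 5) = 49 + 100 = 149
d²(R, Station 6) = 81 + 9 = 90
Sorted ascending: Station 3, Station 1, Station 4, … — the second-nearest is Station 1.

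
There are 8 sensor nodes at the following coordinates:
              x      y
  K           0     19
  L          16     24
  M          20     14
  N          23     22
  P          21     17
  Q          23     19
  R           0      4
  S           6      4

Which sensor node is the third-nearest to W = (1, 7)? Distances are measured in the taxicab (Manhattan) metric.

K

d(W,K) = |1−0| + |7−19| = 1 + 12 = 13
d(W,L) = |1−16| + |7−24| = 15 + 17 = 32
d(W,M) = |1−20| + |7−14| = 19 + 7 = 26
d(W,N) = |1−23| + |7−22| = 22 + 15 = 37
d(W,P) = |1−21| + |7−17| = 20 + 10 = 30
d(W,Q) = |1−23| + |7−19| = 22 + 12 = 34
d(W,R) = |1−0| + |7−4| = 1 + 3 = 4
d(W,S) = |1−6| + |7−4| = 5 + 3 = 8
Sorted ascending: R, S, K, M, … — the third-nearest is K.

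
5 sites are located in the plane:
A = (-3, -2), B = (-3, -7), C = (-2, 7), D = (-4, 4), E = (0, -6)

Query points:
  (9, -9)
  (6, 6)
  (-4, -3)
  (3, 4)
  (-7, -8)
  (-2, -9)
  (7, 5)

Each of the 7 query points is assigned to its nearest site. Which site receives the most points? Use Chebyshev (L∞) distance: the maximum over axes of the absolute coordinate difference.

(9, -9) — d to each: A:12, B:12, C:16, D:13, E:9 → nearest is E
(6, 6) — d to each: A:9, B:13, C:8, D:10, E:12 → nearest is C
(-4, -3) — d to each: A:1, B:4, C:10, D:7, E:4 → nearest is A
(3, 4) — d to each: A:6, B:11, C:5, D:7, E:10 → nearest is C
(-7, -8) — d to each: A:6, B:4, C:15, D:12, E:7 → nearest is B
(-2, -9) — d to each: A:7, B:2, C:16, D:13, E:3 → nearest is B
(7, 5) — d to each: A:10, B:12, C:9, D:11, E:11 → nearest is C
Tally — A:1, B:2, C:3, E:1. C captures the most (3).

C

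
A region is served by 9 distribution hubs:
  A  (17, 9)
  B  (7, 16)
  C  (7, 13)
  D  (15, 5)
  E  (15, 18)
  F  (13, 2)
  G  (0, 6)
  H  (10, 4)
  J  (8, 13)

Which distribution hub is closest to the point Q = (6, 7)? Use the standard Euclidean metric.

H

Compare squared distances (the ordering matches that of the actual distances):
|QA|² = 121 + 4 = 125
|QB|² = 1 + 81 = 82
|QC|² = 1 + 36 = 37
|QD|² = 81 + 4 = 85
|QE|² = 81 + 121 = 202
|QF|² = 49 + 25 = 74
|QG|² = 36 + 1 = 37
|QH|² = 16 + 9 = 25
|QJ|² = 4 + 36 = 40
The smallest is to H, so Q lies in the Voronoi region of H.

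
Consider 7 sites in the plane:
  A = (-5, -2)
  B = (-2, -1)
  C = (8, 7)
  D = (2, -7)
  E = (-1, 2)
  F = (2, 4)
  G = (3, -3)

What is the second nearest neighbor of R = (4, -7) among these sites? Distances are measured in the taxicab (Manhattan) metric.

d(R,A) = |4−(-5)| + |-7−(-2)| = 9 + 5 = 14
d(R,B) = |4−(-2)| + |-7−(-1)| = 6 + 6 = 12
d(R,C) = |4−8| + |-7−7| = 4 + 14 = 18
d(R,D) = |4−2| + |-7−(-7)| = 2 + 0 = 2
d(R,E) = |4−(-1)| + |-7−2| = 5 + 9 = 14
d(R,F) = |4−2| + |-7−4| = 2 + 11 = 13
d(R,G) = |4−3| + |-7−(-3)| = 1 + 4 = 5
Sorted ascending: D, G, B, … — the second-nearest is G.

G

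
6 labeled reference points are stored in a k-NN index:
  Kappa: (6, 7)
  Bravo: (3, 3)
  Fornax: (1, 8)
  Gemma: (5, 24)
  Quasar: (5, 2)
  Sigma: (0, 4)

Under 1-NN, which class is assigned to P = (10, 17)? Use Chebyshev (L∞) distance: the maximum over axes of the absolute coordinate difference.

Gemma

d(P, Kappa) = max(4, 10) = 10
d(P, Bravo) = max(7, 14) = 14
d(P, Fornax) = max(9, 9) = 9
d(P, Gemma) = max(5, 7) = 7
d(P, Quasar) = max(5, 15) = 15
d(P, Sigma) = max(10, 13) = 13
The smallest is to Gemma, so P lies in the Voronoi region of Gemma.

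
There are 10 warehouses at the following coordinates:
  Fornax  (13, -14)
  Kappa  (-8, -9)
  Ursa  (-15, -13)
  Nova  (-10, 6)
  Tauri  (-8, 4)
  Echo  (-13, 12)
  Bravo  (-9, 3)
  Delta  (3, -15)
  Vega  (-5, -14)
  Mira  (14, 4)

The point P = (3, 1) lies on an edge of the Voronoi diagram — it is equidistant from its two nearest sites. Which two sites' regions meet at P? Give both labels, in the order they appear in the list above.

Tauri and Mira

Squared distances from P to each site:
d²(P, Fornax) = (3−13)² + (1−(-14))² = 100 + 225 = 325
d²(P, Kappa) = (3−(-8))² + (1−(-9))² = 121 + 100 = 221
d²(P, Ursa) = (3−(-15))² + (1−(-13))² = 324 + 196 = 520
d²(P, Nova) = (3−(-10))² + (1−6)² = 169 + 25 = 194
d²(P, Tauri) = (3−(-8))² + (1−4)² = 121 + 9 = 130
d²(P, Echo) = (3−(-13))² + (1−12)² = 256 + 121 = 377
d²(P, Bravo) = (3−(-9))² + (1−3)² = 144 + 4 = 148
d²(P, Delta) = (3−3)² + (1−(-15))² = 0 + 256 = 256
d²(P, Vega) = (3−(-5))² + (1−(-14))² = 64 + 225 = 289
d²(P, Mira) = (3−14)² + (1−4)² = 121 + 9 = 130
P is equidistant from Tauri and Mira (both at squared distance 130), and every other site is strictly farther — so P lies on the Tauri–Mira Voronoi edge.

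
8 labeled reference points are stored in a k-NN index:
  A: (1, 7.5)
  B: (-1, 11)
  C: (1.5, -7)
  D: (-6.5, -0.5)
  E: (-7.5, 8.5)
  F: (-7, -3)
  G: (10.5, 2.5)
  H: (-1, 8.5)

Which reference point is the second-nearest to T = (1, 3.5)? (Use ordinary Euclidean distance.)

Squared Euclidean distances:
|TA|² = 0 + 16 = 16
|TB|² = 4 + 56.25 = 60.25
|TC|² = 0.25 + 110.25 = 110.5
|TD|² = 56.25 + 16 = 72.25
|TE|² = 72.25 + 25 = 97.25
|TF|² = 64 + 42.25 = 106.25
|TG|² = 90.25 + 1 = 91.25
|TH|² = 4 + 25 = 29
Sorted ascending: A, H, B, … — the second-nearest is H.

H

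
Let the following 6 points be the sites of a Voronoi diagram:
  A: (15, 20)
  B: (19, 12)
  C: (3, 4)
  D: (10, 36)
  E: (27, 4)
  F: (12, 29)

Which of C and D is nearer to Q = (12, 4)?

C

Compare squared distances:
|QC|² = (12−3)² + (4−4)² = 81 + 0 = 81
|QD|² = (12−10)² + (4−36)² = 4 + 1024 = 1028
81 < 1028, so C is closer.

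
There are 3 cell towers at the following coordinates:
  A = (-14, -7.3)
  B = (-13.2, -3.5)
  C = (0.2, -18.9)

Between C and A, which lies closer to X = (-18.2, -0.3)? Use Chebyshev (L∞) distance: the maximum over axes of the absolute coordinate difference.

A

d(X,C) = max(18.4, 18.6) = 18.6
d(X,A) = max(4.2, 7) = 7
18.6 > 7, so A is closer.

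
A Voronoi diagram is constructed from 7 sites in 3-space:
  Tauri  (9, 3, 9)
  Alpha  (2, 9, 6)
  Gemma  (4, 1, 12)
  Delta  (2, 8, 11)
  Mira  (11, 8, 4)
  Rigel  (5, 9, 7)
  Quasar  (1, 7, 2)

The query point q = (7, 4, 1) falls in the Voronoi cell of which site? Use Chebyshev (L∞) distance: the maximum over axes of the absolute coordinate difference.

d(q, Tauri) = max(2, 1, 8) = 8
d(q, Alpha) = max(5, 5, 5) = 5
d(q, Gemma) = max(3, 3, 11) = 11
d(q, Delta) = max(5, 4, 10) = 10
d(q, Mira) = max(4, 4, 3) = 4
d(q, Rigel) = max(2, 5, 6) = 6
d(q, Quasar) = max(6, 3, 1) = 6
The smallest is to Mira, so q lies in the Voronoi region of Mira.

Mira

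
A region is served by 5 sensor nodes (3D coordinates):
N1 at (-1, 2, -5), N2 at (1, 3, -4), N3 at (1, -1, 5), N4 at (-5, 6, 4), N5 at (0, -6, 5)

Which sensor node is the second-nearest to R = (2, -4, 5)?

Compare squared distances (the ordering matches that of the actual distances):
|RN1|² = (2−(-1))² + (-4−2)² + (5−(-5))² = 9 + 36 + 100 = 145
|RN2|² = (2−1)² + (-4−3)² + (5−(-4))² = 1 + 49 + 81 = 131
|RN3|² = (2−1)² + (-4−(-1))² + (5−5)² = 1 + 9 + 0 = 10
|RN4|² = (2−(-5))² + (-4−6)² + (5−4)² = 49 + 100 + 1 = 150
|RN5|² = (2−0)² + (-4−(-6))² + (5−5)² = 4 + 4 + 0 = 8
Sorted ascending: N5, N3, N2, … — the second-nearest is N3.

N3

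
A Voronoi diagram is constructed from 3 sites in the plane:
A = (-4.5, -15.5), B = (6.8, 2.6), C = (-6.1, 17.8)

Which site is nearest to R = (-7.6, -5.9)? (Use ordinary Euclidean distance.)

Squared Euclidean distances:
|RA|² = 9.61 + 92.16 = 101.77
|RB|² = 207.36 + 72.25 = 279.61
|RC|² = 2.25 + 561.69 = 563.94
A is nearest.

A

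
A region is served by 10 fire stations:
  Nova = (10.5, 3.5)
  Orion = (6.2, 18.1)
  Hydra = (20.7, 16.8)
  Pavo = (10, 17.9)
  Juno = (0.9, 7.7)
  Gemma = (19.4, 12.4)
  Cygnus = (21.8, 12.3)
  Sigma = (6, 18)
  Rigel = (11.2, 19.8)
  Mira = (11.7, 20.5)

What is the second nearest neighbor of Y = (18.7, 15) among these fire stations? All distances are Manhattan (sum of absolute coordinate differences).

Hydra

d(Y, Nova) = 8.2 + 11.5 = 19.7
d(Y, Orion) = 12.5 + 3.1 = 15.6
d(Y, Hydra) = 2 + 1.8 = 3.8
d(Y, Pavo) = 8.7 + 2.9 = 11.6
d(Y, Juno) = 17.8 + 7.3 = 25.1
d(Y, Gemma) = 0.7 + 2.6 = 3.3
d(Y, Cygnus) = 3.1 + 2.7 = 5.8
d(Y, Sigma) = 12.7 + 3 = 15.7
d(Y, Rigel) = 7.5 + 4.8 = 12.3
d(Y, Mira) = 7 + 5.5 = 12.5
Sorted ascending: Gemma, Hydra, Cygnus, … — the second-nearest is Hydra.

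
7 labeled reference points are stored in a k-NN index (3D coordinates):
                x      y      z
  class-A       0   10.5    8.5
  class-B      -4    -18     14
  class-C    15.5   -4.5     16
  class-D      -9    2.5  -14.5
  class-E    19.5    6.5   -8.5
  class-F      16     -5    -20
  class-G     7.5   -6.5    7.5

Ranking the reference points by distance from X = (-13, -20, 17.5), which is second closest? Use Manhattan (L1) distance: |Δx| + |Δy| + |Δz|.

d(X, class-A) = |-13−0| + |-20−10.5| + |17.5−8.5| = 13 + 30.5 + 9 = 52.5
d(X, class-B) = |-13−(-4)| + |-20−(-18)| + |17.5−14| = 9 + 2 + 3.5 = 14.5
d(X, class-C) = |-13−15.5| + |-20−(-4.5)| + |17.5−16| = 28.5 + 15.5 + 1.5 = 45.5
d(X, class-D) = |-13−(-9)| + |-20−2.5| + |17.5−(-14.5)| = 4 + 22.5 + 32 = 58.5
d(X, class-E) = |-13−19.5| + |-20−6.5| + |17.5−(-8.5)| = 32.5 + 26.5 + 26 = 85
d(X, class-F) = |-13−16| + |-20−(-5)| + |17.5−(-20)| = 29 + 15 + 37.5 = 81.5
d(X, class-G) = |-13−7.5| + |-20−(-6.5)| + |17.5−7.5| = 20.5 + 13.5 + 10 = 44
Sorted ascending: class-B, class-G, class-C, … — the second-nearest is class-G.

class-G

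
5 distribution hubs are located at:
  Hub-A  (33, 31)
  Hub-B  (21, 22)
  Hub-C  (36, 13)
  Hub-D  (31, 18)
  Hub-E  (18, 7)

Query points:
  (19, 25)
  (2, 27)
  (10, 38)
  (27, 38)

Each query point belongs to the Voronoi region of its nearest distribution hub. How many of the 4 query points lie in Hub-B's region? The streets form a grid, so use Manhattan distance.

(19, 25) — d to each: Hub-A:20, Hub-B:5, Hub-C:29, Hub-D:19, Hub-E:19 → nearest is Hub-B
(2, 27) — d to each: Hub-A:35, Hub-B:24, Hub-C:48, Hub-D:38, Hub-E:36 → nearest is Hub-B
(10, 38) — d to each: Hub-A:30, Hub-B:27, Hub-C:51, Hub-D:41, Hub-E:39 → nearest is Hub-B
(27, 38) — d to each: Hub-A:13, Hub-B:22, Hub-C:34, Hub-D:24, Hub-E:40 → nearest is Hub-A
3 of the 4 points have Hub-B as nearest.

3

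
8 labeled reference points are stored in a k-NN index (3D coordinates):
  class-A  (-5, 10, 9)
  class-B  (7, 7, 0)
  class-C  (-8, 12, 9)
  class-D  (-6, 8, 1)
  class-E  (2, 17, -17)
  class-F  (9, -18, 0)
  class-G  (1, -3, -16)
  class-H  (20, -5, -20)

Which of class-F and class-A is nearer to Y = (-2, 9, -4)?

class-A

Compare squared distances:
d²(Y, class-F) = (-2−9)² + (9−(-18))² + (-4−0)² = 121 + 729 + 16 = 866
d²(Y, class-A) = (-2−(-5))² + (9−10)² + (-4−9)² = 9 + 1 + 169 = 179
866 > 179, so class-A is closer.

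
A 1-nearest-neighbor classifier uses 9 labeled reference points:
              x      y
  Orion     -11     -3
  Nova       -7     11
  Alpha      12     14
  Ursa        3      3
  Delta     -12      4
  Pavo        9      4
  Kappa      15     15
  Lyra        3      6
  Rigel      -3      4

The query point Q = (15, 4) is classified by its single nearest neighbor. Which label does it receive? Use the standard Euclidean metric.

Since √ is increasing, it suffices to compare squared distances:
d²(Q, Orion) = (15−(-11))² + (4−(-3))² = 676 + 49 = 725
d²(Q, Nova) = (15−(-7))² + (4−11)² = 484 + 49 = 533
d²(Q, Alpha) = (15−12)² + (4−14)² = 9 + 100 = 109
d²(Q, Ursa) = (15−3)² + (4−3)² = 144 + 1 = 145
d²(Q, Delta) = (15−(-12))² + (4−4)² = 729 + 0 = 729
d²(Q, Pavo) = (15−9)² + (4−4)² = 36 + 0 = 36
d²(Q, Kappa) = (15−15)² + (4−15)² = 0 + 121 = 121
d²(Q, Lyra) = (15−3)² + (4−6)² = 144 + 4 = 148
d²(Q, Rigel) = (15−(-3))² + (4−4)² = 324 + 0 = 324
The smallest is to Pavo, so Q lies in the Voronoi region of Pavo.

Pavo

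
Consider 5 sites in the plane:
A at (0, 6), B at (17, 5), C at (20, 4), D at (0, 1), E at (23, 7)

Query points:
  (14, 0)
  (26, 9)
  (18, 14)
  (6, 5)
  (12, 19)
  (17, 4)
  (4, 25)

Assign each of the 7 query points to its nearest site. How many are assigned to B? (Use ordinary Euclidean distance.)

(14, 0) — d² to each: A:232, B:34, C:52, D:197, E:130 → nearest is B
(26, 9) — d² to each: A:685, B:97, C:61, D:740, E:13 → nearest is E
(18, 14) — d² to each: A:388, B:82, C:104, D:493, E:74 → nearest is E
(6, 5) — d² to each: A:37, B:121, C:197, D:52, E:293 → nearest is A
(12, 19) — d² to each: A:313, B:221, C:289, D:468, E:265 → nearest is B
(17, 4) — d² to each: A:293, B:1, C:9, D:298, E:45 → nearest is B
(4, 25) — d² to each: A:377, B:569, C:697, D:592, E:685 → nearest is A
3 of the 7 points have B as nearest.

3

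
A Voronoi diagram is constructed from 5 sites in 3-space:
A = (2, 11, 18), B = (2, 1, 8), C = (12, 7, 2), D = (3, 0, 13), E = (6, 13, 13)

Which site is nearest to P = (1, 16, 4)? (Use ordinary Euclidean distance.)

Compare squared distances (the ordering matches that of the actual distances):
|PA|² = (1−2)² + (16−11)² + (4−18)² = 1 + 25 + 196 = 222
|PB|² = (1−2)² + (16−1)² + (4−8)² = 1 + 225 + 16 = 242
|PC|² = (1−12)² + (16−7)² + (4−2)² = 121 + 81 + 4 = 206
|PD|² = (1−3)² + (16−0)² + (4−13)² = 4 + 256 + 81 = 341
|PE|² = (1−6)² + (16−13)² + (4−13)² = 25 + 9 + 81 = 115
The smallest is to E, so P lies in the Voronoi region of E.

E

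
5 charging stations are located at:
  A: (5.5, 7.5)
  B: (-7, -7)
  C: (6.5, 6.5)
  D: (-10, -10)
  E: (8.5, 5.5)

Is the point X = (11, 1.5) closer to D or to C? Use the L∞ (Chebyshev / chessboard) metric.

d(X,D) = max(21, 11.5) = 21
d(X,C) = max(4.5, 5) = 5
21 > 5, so C is closer.

C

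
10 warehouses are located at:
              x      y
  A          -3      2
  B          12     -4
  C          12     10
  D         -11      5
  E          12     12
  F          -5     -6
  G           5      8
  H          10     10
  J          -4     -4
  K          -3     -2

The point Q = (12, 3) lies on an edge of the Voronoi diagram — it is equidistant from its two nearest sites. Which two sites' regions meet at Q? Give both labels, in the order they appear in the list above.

B and C

Squared distances from Q to each site:
|QA|² = 225 + 1 = 226
|QB|² = 0 + 49 = 49
|QC|² = 0 + 49 = 49
|QD|² = 529 + 4 = 533
|QE|² = 0 + 81 = 81
|QF|² = 289 + 81 = 370
|QG|² = 49 + 25 = 74
|QH|² = 4 + 49 = 53
|QJ|² = 256 + 49 = 305
|QK|² = 225 + 25 = 250
Q is equidistant from B and C (both at squared distance 49), and every other site is strictly farther — so Q lies on the B–C Voronoi edge.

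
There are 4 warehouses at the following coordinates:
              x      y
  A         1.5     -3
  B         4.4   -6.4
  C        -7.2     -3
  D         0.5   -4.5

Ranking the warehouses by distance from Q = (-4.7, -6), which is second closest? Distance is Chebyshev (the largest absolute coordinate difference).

d(Q,A) = max(6.2, 3) = 6.2
d(Q,B) = max(9.1, 0.4) = 9.1
d(Q,C) = max(2.5, 3) = 3
d(Q,D) = max(5.2, 1.5) = 5.2
Sorted ascending: C, D, A, … — the second-nearest is D.

D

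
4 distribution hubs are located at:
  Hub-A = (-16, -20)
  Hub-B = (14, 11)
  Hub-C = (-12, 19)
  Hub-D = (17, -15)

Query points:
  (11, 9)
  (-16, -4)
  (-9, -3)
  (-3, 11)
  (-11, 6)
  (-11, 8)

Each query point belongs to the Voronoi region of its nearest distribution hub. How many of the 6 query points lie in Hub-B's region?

1

(11, 9) — d² to each: Hub-A:1570, Hub-B:13, Hub-C:629, Hub-D:612 → nearest is Hub-B
(-16, -4) — d² to each: Hub-A:256, Hub-B:1125, Hub-C:545, Hub-D:1210 → nearest is Hub-A
(-9, -3) — d² to each: Hub-A:338, Hub-B:725, Hub-C:493, Hub-D:820 → nearest is Hub-A
(-3, 11) — d² to each: Hub-A:1130, Hub-B:289, Hub-C:145, Hub-D:1076 → nearest is Hub-C
(-11, 6) — d² to each: Hub-A:701, Hub-B:650, Hub-C:170, Hub-D:1225 → nearest is Hub-C
(-11, 8) — d² to each: Hub-A:809, Hub-B:634, Hub-C:122, Hub-D:1313 → nearest is Hub-C
1 of the 6 points has Hub-B as nearest.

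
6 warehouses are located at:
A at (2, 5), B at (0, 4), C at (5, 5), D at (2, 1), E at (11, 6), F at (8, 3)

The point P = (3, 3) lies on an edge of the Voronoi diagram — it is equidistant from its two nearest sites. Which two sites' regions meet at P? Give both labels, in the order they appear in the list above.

Squared distances from P to each site:
|PA|² = (3−2)² + (3−5)² = 1 + 4 = 5
|PB|² = (3−0)² + (3−4)² = 9 + 1 = 10
|PC|² = (3−5)² + (3−5)² = 4 + 4 = 8
|PD|² = (3−2)² + (3−1)² = 1 + 4 = 5
|PE|² = (3−11)² + (3−6)² = 64 + 9 = 73
|PF|² = (3−8)² + (3−3)² = 25 + 0 = 25
P is equidistant from A and D (both at squared distance 5), and every other site is strictly farther — so P lies on the A–D Voronoi edge.

A and D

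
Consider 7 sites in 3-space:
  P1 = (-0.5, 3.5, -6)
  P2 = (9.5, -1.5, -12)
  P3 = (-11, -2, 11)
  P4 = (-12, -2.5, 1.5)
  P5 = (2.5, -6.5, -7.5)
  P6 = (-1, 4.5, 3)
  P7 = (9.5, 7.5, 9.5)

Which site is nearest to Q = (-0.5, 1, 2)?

Squared Euclidean distances:
|QP1|² = (-0.5−(-0.5))² + (1−3.5)² + (2−(-6))² = 0 + 6.25 + 64 = 70.25
|QP2|² = (-0.5−9.5)² + (1−(-1.5))² + (2−(-12))² = 100 + 6.25 + 196 = 302.25
|QP3|² = (-0.5−(-11))² + (1−(-2))² + (2−11)² = 110.25 + 9 + 81 = 200.25
|QP4|² = (-0.5−(-12))² + (1−(-2.5))² + (2−1.5)² = 132.25 + 12.25 + 0.25 = 144.75
|QP5|² = (-0.5−2.5)² + (1−(-6.5))² + (2−(-7.5))² = 9 + 56.25 + 90.25 = 155.5
|QP6|² = (-0.5−(-1))² + (1−4.5)² + (2−3)² = 0.25 + 12.25 + 1 = 13.5
|QP7|² = (-0.5−9.5)² + (1−7.5)² + (2−9.5)² = 100 + 42.25 + 56.25 = 198.5
Minimum is at P6.

P6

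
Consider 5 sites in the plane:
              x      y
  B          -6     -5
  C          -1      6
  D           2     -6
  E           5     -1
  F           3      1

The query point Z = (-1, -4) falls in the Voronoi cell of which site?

D

Squared Euclidean distances:
|ZB|² = (-1−(-6))² + (-4−(-5))² = 25 + 1 = 26
|ZC|² = (-1−(-1))² + (-4−6)² = 0 + 100 = 100
|ZD|² = (-1−2)² + (-4−(-6))² = 9 + 4 = 13
|ZE|² = (-1−5)² + (-4−(-1))² = 36 + 9 = 45
|ZF|² = (-1−3)² + (-4−1)² = 16 + 25 = 41
D is nearest.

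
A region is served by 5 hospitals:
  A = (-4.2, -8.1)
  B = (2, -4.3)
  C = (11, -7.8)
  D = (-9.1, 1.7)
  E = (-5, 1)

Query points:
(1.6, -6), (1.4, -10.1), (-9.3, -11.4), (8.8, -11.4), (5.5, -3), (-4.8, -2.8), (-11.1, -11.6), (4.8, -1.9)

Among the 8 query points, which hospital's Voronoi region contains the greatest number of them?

(1.6, -6) — d² to each: A:38.05, B:3.05, C:91.6, D:173.78, E:92.56 → nearest is B
(1.4, -10.1) — d² to each: A:35.36, B:34, C:97.45, D:249.49, E:164.17 → nearest is B
(-9.3, -11.4) — d² to each: A:36.9, B:178.1, C:425.05, D:171.65, E:172.25 → nearest is A
(8.8, -11.4) — d² to each: A:179.89, B:96.65, C:17.8, D:492.02, E:344.2 → nearest is C
(5.5, -3) — d² to each: A:120.1, B:13.94, C:53.29, D:235.25, E:126.25 → nearest is B
(-4.8, -2.8) — d² to each: A:28.45, B:48.49, C:274.64, D:38.74, E:14.48 → nearest is E
(-11.1, -11.6) — d² to each: A:59.86, B:224.9, C:502.85, D:180.89, E:195.97 → nearest is A
(4.8, -1.9) — d² to each: A:119.44, B:13.6, C:73.25, D:206.17, E:104.45 → nearest is B
Tally — A:2, B:4, C:1, E:1. B captures the most (4).

B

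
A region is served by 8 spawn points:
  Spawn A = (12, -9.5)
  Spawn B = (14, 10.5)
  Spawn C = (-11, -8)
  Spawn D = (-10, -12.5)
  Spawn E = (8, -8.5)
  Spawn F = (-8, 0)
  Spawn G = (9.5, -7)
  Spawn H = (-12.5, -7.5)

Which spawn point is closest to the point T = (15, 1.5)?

Spawn B

Squared Euclidean distances:
d²(T, Spawn A) = (15−12)² + (1.5−(-9.5))² = 9 + 121 = 130
d²(T, Spawn B) = (15−14)² + (1.5−10.5)² = 1 + 81 = 82
d²(T, Spawn C) = (15−(-11))² + (1.5−(-8))² = 676 + 90.25 = 766.25
d²(T, Spawn D) = (15−(-10))² + (1.5−(-12.5))² = 625 + 196 = 821
d²(T, Spawn E) = (15−8)² + (1.5−(-8.5))² = 49 + 100 = 149
d²(T, Spawn F) = (15−(-8))² + (1.5−0)² = 529 + 2.25 = 531.25
d²(T, Spawn G) = (15−9.5)² + (1.5−(-7))² = 30.25 + 72.25 = 102.5
d²(T, Spawn H) = (15−(-12.5))² + (1.5−(-7.5))² = 756.25 + 81 = 837.25
Spawn B is nearest.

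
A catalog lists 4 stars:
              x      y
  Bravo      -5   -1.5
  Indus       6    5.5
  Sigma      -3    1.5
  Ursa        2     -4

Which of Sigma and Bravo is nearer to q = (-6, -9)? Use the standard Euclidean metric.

Compare squared distances:
d²(q, Sigma) = (-6−(-3))² + (-9−1.5)² = 9 + 110.25 = 119.25
d²(q, Bravo) = (-6−(-5))² + (-9−(-1.5))² = 1 + 56.25 = 57.25
119.25 > 57.25, so Bravo is closer.

Bravo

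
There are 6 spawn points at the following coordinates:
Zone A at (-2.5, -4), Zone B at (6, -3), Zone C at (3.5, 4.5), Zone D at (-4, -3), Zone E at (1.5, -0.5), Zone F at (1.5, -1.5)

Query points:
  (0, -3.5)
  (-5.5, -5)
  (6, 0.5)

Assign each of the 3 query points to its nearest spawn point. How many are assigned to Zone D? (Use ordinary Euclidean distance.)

(0, -3.5) — d² to each: Zone A:6.5, Zone B:36.25, Zone C:76.25, Zone D:16.25, Zone E:11.25, Zone F:6.25 → nearest is Zone F
(-5.5, -5) — d² to each: Zone A:10, Zone B:136.25, Zone C:171.25, Zone D:6.25, Zone E:69.25, Zone F:61.25 → nearest is Zone D
(6, 0.5) — d² to each: Zone A:92.5, Zone B:12.25, Zone C:22.25, Zone D:112.25, Zone E:21.25, Zone F:24.25 → nearest is Zone B
1 of the 3 points has Zone D as nearest.

1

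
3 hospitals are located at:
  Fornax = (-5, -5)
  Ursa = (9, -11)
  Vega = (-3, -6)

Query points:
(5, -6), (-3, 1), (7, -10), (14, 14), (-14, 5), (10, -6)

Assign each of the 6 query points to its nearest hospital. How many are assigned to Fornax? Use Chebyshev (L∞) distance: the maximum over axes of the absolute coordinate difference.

3

(5, -6) — d to each: Fornax:10, Ursa:5, Vega:8 → nearest is Ursa
(-3, 1) — d to each: Fornax:6, Ursa:12, Vega:7 → nearest is Fornax
(7, -10) — d to each: Fornax:12, Ursa:2, Vega:10 → nearest is Ursa
(14, 14) — d to each: Fornax:19, Ursa:25, Vega:20 → nearest is Fornax
(-14, 5) — d to each: Fornax:10, Ursa:23, Vega:11 → nearest is Fornax
(10, -6) — d to each: Fornax:15, Ursa:5, Vega:13 → nearest is Ursa
3 of the 6 points have Fornax as nearest.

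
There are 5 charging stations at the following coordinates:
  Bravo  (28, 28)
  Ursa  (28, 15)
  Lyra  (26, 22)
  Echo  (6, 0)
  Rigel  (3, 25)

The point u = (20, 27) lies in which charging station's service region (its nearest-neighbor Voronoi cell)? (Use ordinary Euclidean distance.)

Since √ is increasing, it suffices to compare squared distances:
d²(u, Bravo) = 64 + 1 = 65
d²(u, Ursa) = 64 + 144 = 208
d²(u, Lyra) = 36 + 25 = 61
d²(u, Echo) = 196 + 729 = 925
d²(u, Rigel) = 289 + 4 = 293
Minimum is at Lyra.

Lyra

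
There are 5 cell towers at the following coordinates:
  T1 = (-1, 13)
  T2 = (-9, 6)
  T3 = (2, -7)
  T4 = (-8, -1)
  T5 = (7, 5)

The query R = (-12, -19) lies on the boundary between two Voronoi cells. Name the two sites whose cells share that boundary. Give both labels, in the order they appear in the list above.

Squared distances from R to each site:
|RT1|² = (-12−(-1))² + (-19−13)² = 121 + 1024 = 1145
|RT2|² = (-12−(-9))² + (-19−6)² = 9 + 625 = 634
|RT3|² = (-12−2)² + (-19−(-7))² = 196 + 144 = 340
|RT4|² = (-12−(-8))² + (-19−(-1))² = 16 + 324 = 340
|RT5|² = (-12−7)² + (-19−5)² = 361 + 576 = 937
R is equidistant from T3 and T4 (both at squared distance 340), and every other site is strictly farther — so R lies on the T3–T4 Voronoi edge.

T3 and T4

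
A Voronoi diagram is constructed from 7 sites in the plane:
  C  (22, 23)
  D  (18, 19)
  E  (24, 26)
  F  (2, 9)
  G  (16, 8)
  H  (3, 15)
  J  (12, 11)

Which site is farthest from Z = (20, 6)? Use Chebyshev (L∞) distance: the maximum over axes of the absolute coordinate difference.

d(Z,C) = max(2, 17) = 17
d(Z,D) = max(2, 13) = 13
d(Z,E) = max(4, 20) = 20
d(Z,F) = max(18, 3) = 18
d(Z,G) = max(4, 2) = 4
d(Z,H) = max(17, 9) = 17
d(Z,J) = max(8, 5) = 8
The largest is to E.

E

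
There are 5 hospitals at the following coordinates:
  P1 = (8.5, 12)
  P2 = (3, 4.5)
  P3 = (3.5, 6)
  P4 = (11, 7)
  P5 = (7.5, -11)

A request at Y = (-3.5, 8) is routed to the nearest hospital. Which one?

Since √ is increasing, it suffices to compare squared distances:
|YP1|² = (-3.5−8.5)² + (8−12)² = 144 + 16 = 160
|YP2|² = (-3.5−3)² + (8−4.5)² = 42.25 + 12.25 = 54.5
|YP3|² = (-3.5−3.5)² + (8−6)² = 49 + 4 = 53
|YP4|² = (-3.5−11)² + (8−7)² = 210.25 + 1 = 211.25
|YP5|² = (-3.5−7.5)² + (8−(-11))² = 121 + 361 = 482
Minimum is at P3.

P3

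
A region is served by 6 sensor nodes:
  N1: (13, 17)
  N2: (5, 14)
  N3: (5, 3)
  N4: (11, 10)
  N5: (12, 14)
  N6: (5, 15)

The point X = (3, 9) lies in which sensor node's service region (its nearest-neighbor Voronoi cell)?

N2

Squared Euclidean distances:
|XN1|² = (3−13)² + (9−17)² = 100 + 64 = 164
|XN2|² = (3−5)² + (9−14)² = 4 + 25 = 29
|XN3|² = (3−5)² + (9−3)² = 4 + 36 = 40
|XN4|² = (3−11)² + (9−10)² = 64 + 1 = 65
|XN5|² = (3−12)² + (9−14)² = 81 + 25 = 106
|XN6|² = (3−5)² + (9−15)² = 4 + 36 = 40
Minimum is at N2.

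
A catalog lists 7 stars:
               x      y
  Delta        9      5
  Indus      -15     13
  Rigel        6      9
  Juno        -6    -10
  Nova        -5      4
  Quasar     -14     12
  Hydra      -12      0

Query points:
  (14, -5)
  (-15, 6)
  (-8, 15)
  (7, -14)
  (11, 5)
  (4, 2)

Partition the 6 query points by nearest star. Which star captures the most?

(14, -5) — d² to each: Delta:125, Indus:1165, Rigel:260, Juno:425, Nova:442, Quasar:1073, Hydra:701 → nearest is Delta
(-15, 6) — d² to each: Delta:577, Indus:49, Rigel:450, Juno:337, Nova:104, Quasar:37, Hydra:45 → nearest is Quasar
(-8, 15) — d² to each: Delta:389, Indus:53, Rigel:232, Juno:629, Nova:130, Quasar:45, Hydra:241 → nearest is Quasar
(7, -14) — d² to each: Delta:365, Indus:1213, Rigel:530, Juno:185, Nova:468, Quasar:1117, Hydra:557 → nearest is Juno
(11, 5) — d² to each: Delta:4, Indus:740, Rigel:41, Juno:514, Nova:257, Quasar:674, Hydra:554 → nearest is Delta
(4, 2) — d² to each: Delta:34, Indus:482, Rigel:53, Juno:244, Nova:85, Quasar:424, Hydra:260 → nearest is Delta
Tally — Delta:3, Juno:1, Quasar:2. Delta captures the most (3).

Delta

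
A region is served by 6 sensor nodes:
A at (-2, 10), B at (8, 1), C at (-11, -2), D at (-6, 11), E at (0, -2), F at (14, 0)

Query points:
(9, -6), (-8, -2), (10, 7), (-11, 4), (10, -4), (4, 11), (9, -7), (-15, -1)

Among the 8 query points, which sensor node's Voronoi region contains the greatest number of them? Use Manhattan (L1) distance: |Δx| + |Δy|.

(9, -6) — d to each: A:27, B:8, C:24, D:32, E:13, F:11 → nearest is B
(-8, -2) — d to each: A:18, B:19, C:3, D:15, E:8, F:24 → nearest is C
(10, 7) — d to each: A:15, B:8, C:30, D:20, E:19, F:11 → nearest is B
(-11, 4) — d to each: A:15, B:22, C:6, D:12, E:17, F:29 → nearest is C
(10, -4) — d to each: A:26, B:7, C:23, D:31, E:12, F:8 → nearest is B
(4, 11) — d to each: A:7, B:14, C:28, D:10, E:17, F:21 → nearest is A
(9, -7) — d to each: A:28, B:9, C:25, D:33, E:14, F:12 → nearest is B
(-15, -1) — d to each: A:24, B:25, C:5, D:21, E:16, F:30 → nearest is C
Tally — A:1, B:4, C:3. B captures the most (4).

B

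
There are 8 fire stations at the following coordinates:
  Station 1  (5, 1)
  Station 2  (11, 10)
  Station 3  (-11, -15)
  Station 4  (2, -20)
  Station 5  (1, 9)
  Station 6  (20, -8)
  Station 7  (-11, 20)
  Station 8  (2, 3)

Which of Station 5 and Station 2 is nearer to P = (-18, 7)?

Station 5

Compare squared distances:
d²(P, Station 5) = (-18−1)² + (7−9)² = 361 + 4 = 365
d²(P, Station 2) = (-18−11)² + (7−10)² = 841 + 9 = 850
365 < 850, so Station 5 is closer.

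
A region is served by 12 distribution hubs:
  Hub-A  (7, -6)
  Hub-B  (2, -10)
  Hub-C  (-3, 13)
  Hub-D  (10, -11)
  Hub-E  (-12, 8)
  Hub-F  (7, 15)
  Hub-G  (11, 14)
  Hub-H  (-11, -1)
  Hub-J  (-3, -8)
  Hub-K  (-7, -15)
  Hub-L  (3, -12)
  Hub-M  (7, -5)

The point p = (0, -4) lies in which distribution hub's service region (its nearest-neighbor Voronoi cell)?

Hub-J

Since √ is increasing, it suffices to compare squared distances:
d²(p, Hub-A) = (0−7)² + (-4−(-6))² = 49 + 4 = 53
d²(p, Hub-B) = (0−2)² + (-4−(-10))² = 4 + 36 = 40
d²(p, Hub-C) = (0−(-3))² + (-4−13)² = 9 + 289 = 298
d²(p, Hub-D) = (0−10)² + (-4−(-11))² = 100 + 49 = 149
d²(p, Hub-E) = (0−(-12))² + (-4−8)² = 144 + 144 = 288
d²(p, Hub-F) = (0−7)² + (-4−15)² = 49 + 361 = 410
d²(p, Hub-G) = (0−11)² + (-4−14)² = 121 + 324 = 445
d²(p, Hub-H) = (0−(-11))² + (-4−(-1))² = 121 + 9 = 130
d²(p, Hub-J) = (0−(-3))² + (-4−(-8))² = 9 + 16 = 25
d²(p, Hub-K) = (0−(-7))² + (-4−(-15))² = 49 + 121 = 170
d²(p, Hub-L) = (0−3)² + (-4−(-12))² = 9 + 64 = 73
d²(p, Hub-M) = (0−7)² + (-4−(-5))² = 49 + 1 = 50
Minimum is at Hub-J.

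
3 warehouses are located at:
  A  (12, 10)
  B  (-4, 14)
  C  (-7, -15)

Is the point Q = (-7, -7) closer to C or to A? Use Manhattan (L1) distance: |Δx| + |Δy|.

d(Q,C) = |-7−(-7)| + |-7−(-15)| = 0 + 8 = 8
d(Q,A) = |-7−12| + |-7−10| = 19 + 17 = 36
8 < 36, so C is closer.

C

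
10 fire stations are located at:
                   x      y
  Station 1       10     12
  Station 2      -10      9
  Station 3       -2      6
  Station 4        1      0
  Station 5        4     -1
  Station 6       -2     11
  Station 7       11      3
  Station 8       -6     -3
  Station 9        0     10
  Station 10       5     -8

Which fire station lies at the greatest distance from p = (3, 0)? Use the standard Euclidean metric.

Squared Euclidean distances:
d²(p, Station 1) = 49 + 144 = 193
d²(p, Station 2) = 169 + 81 = 250
d²(p, Station 3) = 25 + 36 = 61
d²(p, Station 4) = 4 + 0 = 4
d²(p, Station 5) = 1 + 1 = 2
d²(p, Station 6) = 25 + 121 = 146
d²(p, Station 7) = 64 + 9 = 73
d²(p, Station 8) = 81 + 9 = 90
d²(p, Station 9) = 9 + 100 = 109
d²(p, Station 10) = 4 + 64 = 68
The largest is to Station 2.

Station 2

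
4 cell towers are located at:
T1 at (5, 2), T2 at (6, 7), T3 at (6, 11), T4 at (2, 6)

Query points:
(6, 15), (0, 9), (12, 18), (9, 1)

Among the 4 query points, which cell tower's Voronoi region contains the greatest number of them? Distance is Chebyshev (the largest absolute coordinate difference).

(6, 15) — d to each: T1:13, T2:8, T3:4, T4:9 → nearest is T3
(0, 9) — d to each: T1:7, T2:6, T3:6, T4:3 → nearest is T4
(12, 18) — d to each: T1:16, T2:11, T3:7, T4:12 → nearest is T3
(9, 1) — d to each: T1:4, T2:6, T3:10, T4:7 → nearest is T1
Tally — T1:1, T3:2, T4:1. T3 captures the most (2).

T3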